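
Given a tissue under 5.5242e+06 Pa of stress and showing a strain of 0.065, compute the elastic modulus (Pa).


E = stress / strain
E = 5.5242e+06 / 0.065
E = 8.4988e+07


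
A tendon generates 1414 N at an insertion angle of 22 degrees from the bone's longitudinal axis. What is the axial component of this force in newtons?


F_eff = F_tendon * cos(theta)
theta = 22 deg = 0.3840 rad
cos(theta) = 0.9272
F_eff = 1414 * 0.9272
F_eff = 1311.0380


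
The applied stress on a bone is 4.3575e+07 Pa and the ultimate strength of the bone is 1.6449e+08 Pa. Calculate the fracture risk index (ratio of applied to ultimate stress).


FRI = applied / ultimate
FRI = 4.3575e+07 / 1.6449e+08
FRI = 0.2649


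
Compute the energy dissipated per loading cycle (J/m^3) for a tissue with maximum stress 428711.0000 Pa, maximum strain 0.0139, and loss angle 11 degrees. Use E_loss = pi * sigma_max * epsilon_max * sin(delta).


E_loss = pi * sigma_max * epsilon_max * sin(delta)
delta = 11 deg = 0.1920 rad
sin(delta) = 0.1908
E_loss = pi * 428711.0000 * 0.0139 * 0.1908
E_loss = 3572.1373


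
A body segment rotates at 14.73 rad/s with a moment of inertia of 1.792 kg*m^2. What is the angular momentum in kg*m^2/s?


L = I * omega
L = 1.792 * 14.73
L = 26.3962


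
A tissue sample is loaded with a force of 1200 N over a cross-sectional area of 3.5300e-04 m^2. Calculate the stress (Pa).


stress = F / A
stress = 1200 / 3.5300e-04
stress = 3.3994e+06


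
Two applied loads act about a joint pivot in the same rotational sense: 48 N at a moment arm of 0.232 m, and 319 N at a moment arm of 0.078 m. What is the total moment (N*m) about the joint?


M = F1 * d1 + F2 * d2
M = 48 * 0.232 + 319 * 0.078
M = 11.1360 + 24.8820
M = 36.0180


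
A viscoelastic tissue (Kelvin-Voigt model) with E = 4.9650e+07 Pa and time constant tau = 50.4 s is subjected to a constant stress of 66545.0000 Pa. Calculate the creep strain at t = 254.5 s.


epsilon(t) = (sigma/E) * (1 - exp(-t/tau))
sigma/E = 66545.0000 / 4.9650e+07 = 0.0013
exp(-t/tau) = exp(-254.5 / 50.4) = 0.0064
epsilon = 0.0013 * (1 - 0.0064)
epsilon = 0.0013


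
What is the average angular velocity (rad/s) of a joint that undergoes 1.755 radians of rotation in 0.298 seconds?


omega = delta_theta / delta_t
omega = 1.755 / 0.298
omega = 5.8893


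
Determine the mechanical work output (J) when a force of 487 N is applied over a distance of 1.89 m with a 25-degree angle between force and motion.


W = F * d * cos(theta)
theta = 25 deg = 0.4363 rad
cos(theta) = 0.9063
W = 487 * 1.89 * 0.9063
W = 834.1929


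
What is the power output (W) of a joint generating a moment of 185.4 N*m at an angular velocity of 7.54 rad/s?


P = M * omega
P = 185.4 * 7.54
P = 1397.9160


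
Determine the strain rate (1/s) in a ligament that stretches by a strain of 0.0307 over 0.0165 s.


strain_rate = delta_strain / delta_t
strain_rate = 0.0307 / 0.0165
strain_rate = 1.8606


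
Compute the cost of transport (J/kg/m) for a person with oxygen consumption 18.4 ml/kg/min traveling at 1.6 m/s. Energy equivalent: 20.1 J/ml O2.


Power per kg = VO2 * 20.1 / 60
Power per kg = 18.4 * 20.1 / 60 = 6.1640 W/kg
Cost = power_per_kg / speed
Cost = 6.1640 / 1.6
Cost = 3.8525


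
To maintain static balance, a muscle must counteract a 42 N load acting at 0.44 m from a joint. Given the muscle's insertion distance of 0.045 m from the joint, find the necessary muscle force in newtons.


F_muscle = W * d_load / d_muscle
F_muscle = 42 * 0.44 / 0.045
Numerator = 18.4800
F_muscle = 410.6667


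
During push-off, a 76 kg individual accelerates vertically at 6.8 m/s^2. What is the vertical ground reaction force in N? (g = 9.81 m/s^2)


GRF = m * (g + a)
GRF = 76 * (9.81 + 6.8)
GRF = 76 * 16.6100
GRF = 1262.3600


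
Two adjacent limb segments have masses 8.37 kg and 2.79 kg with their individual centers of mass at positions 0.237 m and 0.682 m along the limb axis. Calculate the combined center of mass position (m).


COM = (m1*x1 + m2*x2) / (m1 + m2)
COM = (8.37*0.237 + 2.79*0.682) / (8.37 + 2.79)
Numerator = 3.8865
Denominator = 11.1600
COM = 0.3483


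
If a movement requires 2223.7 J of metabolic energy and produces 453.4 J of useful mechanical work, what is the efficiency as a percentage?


eta = (W_mech / E_meta) * 100
eta = (453.4 / 2223.7) * 100
ratio = 0.2039
eta = 20.3894


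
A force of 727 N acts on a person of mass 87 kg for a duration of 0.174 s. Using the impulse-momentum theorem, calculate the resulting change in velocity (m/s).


J = F * dt = 727 * 0.174 = 126.4980 N*s
delta_v = J / m
delta_v = 126.4980 / 87
delta_v = 1.4540


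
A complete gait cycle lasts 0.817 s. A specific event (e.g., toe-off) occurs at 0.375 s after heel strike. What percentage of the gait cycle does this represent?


pct = (event_time / cycle_time) * 100
pct = (0.375 / 0.817) * 100
ratio = 0.4590
pct = 45.8996


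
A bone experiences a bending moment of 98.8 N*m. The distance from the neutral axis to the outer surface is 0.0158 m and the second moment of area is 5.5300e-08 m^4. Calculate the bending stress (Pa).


sigma = M * c / I
sigma = 98.8 * 0.0158 / 5.5300e-08
M * c = 1.5610
sigma = 2.8229e+07


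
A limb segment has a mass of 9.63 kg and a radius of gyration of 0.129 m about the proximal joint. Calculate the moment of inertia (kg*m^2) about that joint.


I = m * k^2
I = 9.63 * 0.129^2
k^2 = 0.0166
I = 0.1603


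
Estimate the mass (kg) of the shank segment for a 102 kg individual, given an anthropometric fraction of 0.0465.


m_segment = body_mass * fraction
m_segment = 102 * 0.0465
m_segment = 4.7430


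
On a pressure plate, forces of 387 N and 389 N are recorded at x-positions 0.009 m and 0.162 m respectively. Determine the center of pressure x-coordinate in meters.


COP_x = (F1*x1 + F2*x2) / (F1 + F2)
COP_x = (387*0.009 + 389*0.162) / (387 + 389)
Numerator = 66.5010
Denominator = 776
COP_x = 0.0857


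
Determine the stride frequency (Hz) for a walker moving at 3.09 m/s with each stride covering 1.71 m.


f = v / stride_length
f = 3.09 / 1.71
f = 1.8070


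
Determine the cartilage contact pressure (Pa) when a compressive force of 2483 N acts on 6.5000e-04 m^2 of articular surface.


P = F / A
P = 2483 / 6.5000e-04
P = 3.8200e+06


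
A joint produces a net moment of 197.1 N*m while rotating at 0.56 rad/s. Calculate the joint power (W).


P = M * omega
P = 197.1 * 0.56
P = 110.3760


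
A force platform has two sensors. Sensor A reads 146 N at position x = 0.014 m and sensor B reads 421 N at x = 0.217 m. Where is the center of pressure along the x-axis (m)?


COP_x = (F1*x1 + F2*x2) / (F1 + F2)
COP_x = (146*0.014 + 421*0.217) / (146 + 421)
Numerator = 93.4010
Denominator = 567
COP_x = 0.1647


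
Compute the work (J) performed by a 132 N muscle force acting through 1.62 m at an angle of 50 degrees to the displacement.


W = F * d * cos(theta)
theta = 50 deg = 0.8727 rad
cos(theta) = 0.6428
W = 132 * 1.62 * 0.6428
W = 137.4537


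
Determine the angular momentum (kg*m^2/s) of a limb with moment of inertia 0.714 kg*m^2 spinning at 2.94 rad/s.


L = I * omega
L = 0.714 * 2.94
L = 2.0992


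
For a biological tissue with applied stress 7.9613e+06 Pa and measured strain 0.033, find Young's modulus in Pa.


E = stress / strain
E = 7.9613e+06 / 0.033
E = 2.4125e+08


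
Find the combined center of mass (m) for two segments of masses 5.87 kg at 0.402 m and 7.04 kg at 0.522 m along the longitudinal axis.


COM = (m1*x1 + m2*x2) / (m1 + m2)
COM = (5.87*0.402 + 7.04*0.522) / (5.87 + 7.04)
Numerator = 6.0346
Denominator = 12.9100
COM = 0.4674


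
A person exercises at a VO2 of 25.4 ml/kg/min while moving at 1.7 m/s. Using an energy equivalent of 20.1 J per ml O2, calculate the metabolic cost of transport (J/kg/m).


Power per kg = VO2 * 20.1 / 60
Power per kg = 25.4 * 20.1 / 60 = 8.5090 W/kg
Cost = power_per_kg / speed
Cost = 8.5090 / 1.7
Cost = 5.0053


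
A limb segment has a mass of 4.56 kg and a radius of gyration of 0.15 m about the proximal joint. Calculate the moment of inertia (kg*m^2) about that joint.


I = m * k^2
I = 4.56 * 0.15^2
k^2 = 0.0225
I = 0.1026


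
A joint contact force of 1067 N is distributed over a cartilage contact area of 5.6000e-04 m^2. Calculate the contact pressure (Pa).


P = F / A
P = 1067 / 5.6000e-04
P = 1.9054e+06


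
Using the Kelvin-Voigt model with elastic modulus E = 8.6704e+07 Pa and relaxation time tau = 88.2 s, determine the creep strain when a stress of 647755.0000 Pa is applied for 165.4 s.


epsilon(t) = (sigma/E) * (1 - exp(-t/tau))
sigma/E = 647755.0000 / 8.6704e+07 = 0.0075
exp(-t/tau) = exp(-165.4 / 88.2) = 0.1533
epsilon = 0.0075 * (1 - 0.1533)
epsilon = 0.0063


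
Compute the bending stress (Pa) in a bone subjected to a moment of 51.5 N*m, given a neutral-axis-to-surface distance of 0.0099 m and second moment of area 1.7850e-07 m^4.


sigma = M * c / I
sigma = 51.5 * 0.0099 / 1.7850e-07
M * c = 0.5099
sigma = 2.8563e+06


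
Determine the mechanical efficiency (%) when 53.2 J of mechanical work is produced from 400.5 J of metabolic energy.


eta = (W_mech / E_meta) * 100
eta = (53.2 / 400.5) * 100
ratio = 0.1328
eta = 13.2834


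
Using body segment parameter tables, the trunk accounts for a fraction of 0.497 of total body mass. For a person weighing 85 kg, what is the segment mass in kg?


m_segment = body_mass * fraction
m_segment = 85 * 0.497
m_segment = 42.2450


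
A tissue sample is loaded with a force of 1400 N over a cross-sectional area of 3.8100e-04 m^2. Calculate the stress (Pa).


stress = F / A
stress = 1400 / 3.8100e-04
stress = 3.6745e+06


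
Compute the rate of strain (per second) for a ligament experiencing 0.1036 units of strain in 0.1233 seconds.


strain_rate = delta_strain / delta_t
strain_rate = 0.1036 / 0.1233
strain_rate = 0.8402


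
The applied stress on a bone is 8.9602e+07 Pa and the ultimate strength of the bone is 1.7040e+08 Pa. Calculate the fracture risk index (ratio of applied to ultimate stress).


FRI = applied / ultimate
FRI = 8.9602e+07 / 1.7040e+08
FRI = 0.5258


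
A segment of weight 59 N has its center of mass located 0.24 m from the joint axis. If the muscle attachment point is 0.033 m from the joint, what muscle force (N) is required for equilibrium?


F_muscle = W * d_load / d_muscle
F_muscle = 59 * 0.24 / 0.033
Numerator = 14.1600
F_muscle = 429.0909


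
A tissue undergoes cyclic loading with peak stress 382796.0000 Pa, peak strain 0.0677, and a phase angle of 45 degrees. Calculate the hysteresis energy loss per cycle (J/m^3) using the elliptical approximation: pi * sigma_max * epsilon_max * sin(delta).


E_loss = pi * sigma_max * epsilon_max * sin(delta)
delta = 45 deg = 0.7854 rad
sin(delta) = 0.7071
E_loss = pi * 382796.0000 * 0.0677 * 0.7071
E_loss = 57569.2981


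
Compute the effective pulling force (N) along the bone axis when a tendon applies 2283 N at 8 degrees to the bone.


F_eff = F_tendon * cos(theta)
theta = 8 deg = 0.1396 rad
cos(theta) = 0.9903
F_eff = 2283 * 0.9903
F_eff = 2260.7820


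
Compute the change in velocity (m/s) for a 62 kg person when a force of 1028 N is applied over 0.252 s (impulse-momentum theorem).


J = F * dt = 1028 * 0.252 = 259.0560 N*s
delta_v = J / m
delta_v = 259.0560 / 62
delta_v = 4.1783


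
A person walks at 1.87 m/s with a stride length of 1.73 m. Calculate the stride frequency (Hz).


f = v / stride_length
f = 1.87 / 1.73
f = 1.0809


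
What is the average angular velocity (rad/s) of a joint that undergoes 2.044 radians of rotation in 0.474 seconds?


omega = delta_theta / delta_t
omega = 2.044 / 0.474
omega = 4.3122


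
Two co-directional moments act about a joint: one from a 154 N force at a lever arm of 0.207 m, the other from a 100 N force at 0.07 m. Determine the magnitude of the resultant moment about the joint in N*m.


M = F1 * d1 + F2 * d2
M = 154 * 0.207 + 100 * 0.07
M = 31.8780 + 7.0000
M = 38.8780


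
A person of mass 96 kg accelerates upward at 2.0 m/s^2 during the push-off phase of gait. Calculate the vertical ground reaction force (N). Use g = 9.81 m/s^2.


GRF = m * (g + a)
GRF = 96 * (9.81 + 2.0)
GRF = 96 * 11.8100
GRF = 1133.7600


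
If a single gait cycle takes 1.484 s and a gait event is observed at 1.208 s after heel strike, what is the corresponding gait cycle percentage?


pct = (event_time / cycle_time) * 100
pct = (1.208 / 1.484) * 100
ratio = 0.8140
pct = 81.4016


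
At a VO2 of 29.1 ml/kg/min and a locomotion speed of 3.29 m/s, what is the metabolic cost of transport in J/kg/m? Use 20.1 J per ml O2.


Power per kg = VO2 * 20.1 / 60
Power per kg = 29.1 * 20.1 / 60 = 9.7485 W/kg
Cost = power_per_kg / speed
Cost = 9.7485 / 3.29
Cost = 2.9631


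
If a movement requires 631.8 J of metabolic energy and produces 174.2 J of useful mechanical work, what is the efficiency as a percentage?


eta = (W_mech / E_meta) * 100
eta = (174.2 / 631.8) * 100
ratio = 0.2757
eta = 27.5720


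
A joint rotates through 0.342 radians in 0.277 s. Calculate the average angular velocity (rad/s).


omega = delta_theta / delta_t
omega = 0.342 / 0.277
omega = 1.2347


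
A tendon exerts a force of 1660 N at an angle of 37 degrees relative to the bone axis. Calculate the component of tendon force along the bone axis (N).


F_eff = F_tendon * cos(theta)
theta = 37 deg = 0.6458 rad
cos(theta) = 0.7986
F_eff = 1660 * 0.7986
F_eff = 1325.7349


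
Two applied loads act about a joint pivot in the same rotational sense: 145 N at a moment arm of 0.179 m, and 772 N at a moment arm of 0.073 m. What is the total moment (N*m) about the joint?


M = F1 * d1 + F2 * d2
M = 145 * 0.179 + 772 * 0.073
M = 25.9550 + 56.3560
M = 82.3110


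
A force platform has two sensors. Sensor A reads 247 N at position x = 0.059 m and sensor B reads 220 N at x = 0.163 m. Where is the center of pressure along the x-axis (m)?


COP_x = (F1*x1 + F2*x2) / (F1 + F2)
COP_x = (247*0.059 + 220*0.163) / (247 + 220)
Numerator = 50.4330
Denominator = 467
COP_x = 0.1080


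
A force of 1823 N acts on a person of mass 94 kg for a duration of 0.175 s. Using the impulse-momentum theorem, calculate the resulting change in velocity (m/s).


J = F * dt = 1823 * 0.175 = 319.0250 N*s
delta_v = J / m
delta_v = 319.0250 / 94
delta_v = 3.3939


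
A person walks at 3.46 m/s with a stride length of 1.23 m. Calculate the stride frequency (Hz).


f = v / stride_length
f = 3.46 / 1.23
f = 2.8130


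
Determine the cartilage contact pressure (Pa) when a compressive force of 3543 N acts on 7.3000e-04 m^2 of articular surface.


P = F / A
P = 3543 / 7.3000e-04
P = 4.8534e+06


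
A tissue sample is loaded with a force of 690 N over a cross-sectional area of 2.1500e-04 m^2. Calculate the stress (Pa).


stress = F / A
stress = 690 / 2.1500e-04
stress = 3.2093e+06


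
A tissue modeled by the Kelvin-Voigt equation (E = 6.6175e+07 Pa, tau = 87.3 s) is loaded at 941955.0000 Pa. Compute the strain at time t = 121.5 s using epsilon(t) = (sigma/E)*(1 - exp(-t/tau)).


epsilon(t) = (sigma/E) * (1 - exp(-t/tau))
sigma/E = 941955.0000 / 6.6175e+07 = 0.0142
exp(-t/tau) = exp(-121.5 / 87.3) = 0.2486
epsilon = 0.0142 * (1 - 0.2486)
epsilon = 0.0107


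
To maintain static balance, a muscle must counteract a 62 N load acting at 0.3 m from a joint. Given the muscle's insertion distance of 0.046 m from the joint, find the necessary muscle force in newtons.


F_muscle = W * d_load / d_muscle
F_muscle = 62 * 0.3 / 0.046
Numerator = 18.6000
F_muscle = 404.3478


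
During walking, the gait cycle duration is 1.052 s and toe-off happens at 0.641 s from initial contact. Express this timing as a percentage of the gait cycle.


pct = (event_time / cycle_time) * 100
pct = (0.641 / 1.052) * 100
ratio = 0.6093
pct = 60.9316


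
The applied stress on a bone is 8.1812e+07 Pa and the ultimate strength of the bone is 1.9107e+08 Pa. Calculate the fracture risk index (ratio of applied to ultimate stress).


FRI = applied / ultimate
FRI = 8.1812e+07 / 1.9107e+08
FRI = 0.4282


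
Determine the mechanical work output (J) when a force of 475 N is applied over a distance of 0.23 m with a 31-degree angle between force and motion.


W = F * d * cos(theta)
theta = 31 deg = 0.5411 rad
cos(theta) = 0.8572
W = 475 * 0.23 * 0.8572
W = 93.6455


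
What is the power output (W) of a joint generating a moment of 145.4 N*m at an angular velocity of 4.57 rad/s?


P = M * omega
P = 145.4 * 4.57
P = 664.4780


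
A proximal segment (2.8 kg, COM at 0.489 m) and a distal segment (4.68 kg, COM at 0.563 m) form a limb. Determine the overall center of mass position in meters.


COM = (m1*x1 + m2*x2) / (m1 + m2)
COM = (2.8*0.489 + 4.68*0.563) / (2.8 + 4.68)
Numerator = 4.0040
Denominator = 7.4800
COM = 0.5353


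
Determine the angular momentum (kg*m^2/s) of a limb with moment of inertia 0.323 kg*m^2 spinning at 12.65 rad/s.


L = I * omega
L = 0.323 * 12.65
L = 4.0860


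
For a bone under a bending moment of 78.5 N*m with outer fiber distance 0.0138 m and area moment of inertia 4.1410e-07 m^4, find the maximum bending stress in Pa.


sigma = M * c / I
sigma = 78.5 * 0.0138 / 4.1410e-07
M * c = 1.0833
sigma = 2.6160e+06


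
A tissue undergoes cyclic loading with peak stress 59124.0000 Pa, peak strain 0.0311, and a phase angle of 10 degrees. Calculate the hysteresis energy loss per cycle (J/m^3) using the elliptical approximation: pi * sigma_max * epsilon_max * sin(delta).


E_loss = pi * sigma_max * epsilon_max * sin(delta)
delta = 10 deg = 0.1745 rad
sin(delta) = 0.1736
E_loss = pi * 59124.0000 * 0.0311 * 0.1736
E_loss = 1003.1002


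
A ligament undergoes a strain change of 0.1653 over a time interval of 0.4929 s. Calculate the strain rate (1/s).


strain_rate = delta_strain / delta_t
strain_rate = 0.1653 / 0.4929
strain_rate = 0.3354


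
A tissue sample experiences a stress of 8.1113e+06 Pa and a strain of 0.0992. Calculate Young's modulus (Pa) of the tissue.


E = stress / strain
E = 8.1113e+06 / 0.0992
E = 8.1767e+07


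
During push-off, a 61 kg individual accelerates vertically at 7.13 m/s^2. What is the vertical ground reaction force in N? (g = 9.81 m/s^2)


GRF = m * (g + a)
GRF = 61 * (9.81 + 7.13)
GRF = 61 * 16.9400
GRF = 1033.3400


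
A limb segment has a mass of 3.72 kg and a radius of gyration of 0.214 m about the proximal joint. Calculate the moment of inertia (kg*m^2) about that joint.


I = m * k^2
I = 3.72 * 0.214^2
k^2 = 0.0458
I = 0.1704


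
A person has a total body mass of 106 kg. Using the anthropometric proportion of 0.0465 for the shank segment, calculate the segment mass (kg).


m_segment = body_mass * fraction
m_segment = 106 * 0.0465
m_segment = 4.9290


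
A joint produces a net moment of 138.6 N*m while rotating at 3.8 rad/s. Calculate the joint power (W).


P = M * omega
P = 138.6 * 3.8
P = 526.6800


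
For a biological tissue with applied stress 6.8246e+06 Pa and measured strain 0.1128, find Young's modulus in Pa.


E = stress / strain
E = 6.8246e+06 / 0.1128
E = 6.0502e+07


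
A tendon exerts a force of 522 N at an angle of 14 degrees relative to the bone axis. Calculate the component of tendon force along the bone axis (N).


F_eff = F_tendon * cos(theta)
theta = 14 deg = 0.2443 rad
cos(theta) = 0.9703
F_eff = 522 * 0.9703
F_eff = 506.4944


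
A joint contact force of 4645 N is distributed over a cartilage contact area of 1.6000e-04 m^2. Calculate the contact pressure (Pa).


P = F / A
P = 4645 / 1.6000e-04
P = 2.9031e+07


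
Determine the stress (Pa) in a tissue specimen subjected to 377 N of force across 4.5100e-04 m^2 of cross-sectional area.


stress = F / A
stress = 377 / 4.5100e-04
stress = 835920.1774


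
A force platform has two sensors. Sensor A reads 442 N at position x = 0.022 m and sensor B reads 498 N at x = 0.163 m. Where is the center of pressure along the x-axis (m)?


COP_x = (F1*x1 + F2*x2) / (F1 + F2)
COP_x = (442*0.022 + 498*0.163) / (442 + 498)
Numerator = 90.8980
Denominator = 940
COP_x = 0.0967


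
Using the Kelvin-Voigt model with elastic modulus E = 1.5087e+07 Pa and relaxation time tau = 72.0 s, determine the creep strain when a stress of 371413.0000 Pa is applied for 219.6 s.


epsilon(t) = (sigma/E) * (1 - exp(-t/tau))
sigma/E = 371413.0000 / 1.5087e+07 = 0.0246
exp(-t/tau) = exp(-219.6 / 72.0) = 0.0474
epsilon = 0.0246 * (1 - 0.0474)
epsilon = 0.0235


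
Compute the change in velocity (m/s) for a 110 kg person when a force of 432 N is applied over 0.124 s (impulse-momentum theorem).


J = F * dt = 432 * 0.124 = 53.5680 N*s
delta_v = J / m
delta_v = 53.5680 / 110
delta_v = 0.4870


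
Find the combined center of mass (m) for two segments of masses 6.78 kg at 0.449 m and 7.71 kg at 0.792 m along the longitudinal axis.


COM = (m1*x1 + m2*x2) / (m1 + m2)
COM = (6.78*0.449 + 7.71*0.792) / (6.78 + 7.71)
Numerator = 9.1505
Denominator = 14.4900
COM = 0.6315


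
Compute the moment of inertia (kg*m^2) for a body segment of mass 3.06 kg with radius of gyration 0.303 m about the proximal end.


I = m * k^2
I = 3.06 * 0.303^2
k^2 = 0.0918
I = 0.2809


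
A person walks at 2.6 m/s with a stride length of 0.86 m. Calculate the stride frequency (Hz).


f = v / stride_length
f = 2.6 / 0.86
f = 3.0233


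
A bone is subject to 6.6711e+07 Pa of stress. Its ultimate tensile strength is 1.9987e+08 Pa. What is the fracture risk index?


FRI = applied / ultimate
FRI = 6.6711e+07 / 1.9987e+08
FRI = 0.3338


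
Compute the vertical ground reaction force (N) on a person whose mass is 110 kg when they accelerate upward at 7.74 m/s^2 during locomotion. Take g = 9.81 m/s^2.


GRF = m * (g + a)
GRF = 110 * (9.81 + 7.74)
GRF = 110 * 17.5500
GRF = 1930.5000


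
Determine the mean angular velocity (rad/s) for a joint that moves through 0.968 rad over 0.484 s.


omega = delta_theta / delta_t
omega = 0.968 / 0.484
omega = 2.0000


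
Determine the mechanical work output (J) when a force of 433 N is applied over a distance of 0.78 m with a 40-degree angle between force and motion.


W = F * d * cos(theta)
theta = 40 deg = 0.6981 rad
cos(theta) = 0.7660
W = 433 * 0.78 * 0.7660
W = 258.7239


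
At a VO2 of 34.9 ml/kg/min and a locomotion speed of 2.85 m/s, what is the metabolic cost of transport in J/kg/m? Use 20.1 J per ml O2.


Power per kg = VO2 * 20.1 / 60
Power per kg = 34.9 * 20.1 / 60 = 11.6915 W/kg
Cost = power_per_kg / speed
Cost = 11.6915 / 2.85
Cost = 4.1023


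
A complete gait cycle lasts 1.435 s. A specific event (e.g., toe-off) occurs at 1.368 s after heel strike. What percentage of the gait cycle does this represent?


pct = (event_time / cycle_time) * 100
pct = (1.368 / 1.435) * 100
ratio = 0.9533
pct = 95.3310


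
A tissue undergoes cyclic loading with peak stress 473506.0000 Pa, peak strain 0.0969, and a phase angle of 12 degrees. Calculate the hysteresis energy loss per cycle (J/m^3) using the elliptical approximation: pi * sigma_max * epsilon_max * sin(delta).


E_loss = pi * sigma_max * epsilon_max * sin(delta)
delta = 12 deg = 0.2094 rad
sin(delta) = 0.2079
E_loss = pi * 473506.0000 * 0.0969 * 0.2079
E_loss = 29969.3999


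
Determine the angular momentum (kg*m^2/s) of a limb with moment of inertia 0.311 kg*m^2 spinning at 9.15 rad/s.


L = I * omega
L = 0.311 * 9.15
L = 2.8457


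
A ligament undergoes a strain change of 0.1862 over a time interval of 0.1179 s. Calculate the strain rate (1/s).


strain_rate = delta_strain / delta_t
strain_rate = 0.1862 / 0.1179
strain_rate = 1.5793


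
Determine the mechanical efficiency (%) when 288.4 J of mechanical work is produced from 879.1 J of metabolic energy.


eta = (W_mech / E_meta) * 100
eta = (288.4 / 879.1) * 100
ratio = 0.3281
eta = 32.8063


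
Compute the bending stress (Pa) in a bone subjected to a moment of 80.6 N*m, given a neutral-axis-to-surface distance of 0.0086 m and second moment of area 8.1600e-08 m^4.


sigma = M * c / I
sigma = 80.6 * 0.0086 / 8.1600e-08
M * c = 0.6932
sigma = 8.4946e+06


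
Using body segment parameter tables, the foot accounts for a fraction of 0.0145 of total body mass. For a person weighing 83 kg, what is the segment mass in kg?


m_segment = body_mass * fraction
m_segment = 83 * 0.0145
m_segment = 1.2035


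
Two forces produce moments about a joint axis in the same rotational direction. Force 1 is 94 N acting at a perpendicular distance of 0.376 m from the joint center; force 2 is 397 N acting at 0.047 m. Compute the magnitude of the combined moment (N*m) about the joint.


M = F1 * d1 + F2 * d2
M = 94 * 0.376 + 397 * 0.047
M = 35.3440 + 18.6590
M = 54.0030


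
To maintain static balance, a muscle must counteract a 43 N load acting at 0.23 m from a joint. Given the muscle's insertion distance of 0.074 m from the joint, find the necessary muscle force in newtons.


F_muscle = W * d_load / d_muscle
F_muscle = 43 * 0.23 / 0.074
Numerator = 9.8900
F_muscle = 133.6486


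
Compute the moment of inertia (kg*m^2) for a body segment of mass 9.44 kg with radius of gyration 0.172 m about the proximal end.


I = m * k^2
I = 9.44 * 0.172^2
k^2 = 0.0296
I = 0.2793


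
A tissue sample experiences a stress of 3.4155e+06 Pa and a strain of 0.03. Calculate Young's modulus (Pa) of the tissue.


E = stress / strain
E = 3.4155e+06 / 0.03
E = 1.1385e+08


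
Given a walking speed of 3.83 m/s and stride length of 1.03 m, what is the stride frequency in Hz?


f = v / stride_length
f = 3.83 / 1.03
f = 3.7184


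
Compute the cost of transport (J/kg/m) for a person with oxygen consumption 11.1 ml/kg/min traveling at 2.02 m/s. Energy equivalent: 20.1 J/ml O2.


Power per kg = VO2 * 20.1 / 60
Power per kg = 11.1 * 20.1 / 60 = 3.7185 W/kg
Cost = power_per_kg / speed
Cost = 3.7185 / 2.02
Cost = 1.8408


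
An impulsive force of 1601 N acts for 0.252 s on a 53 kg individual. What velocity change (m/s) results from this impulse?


J = F * dt = 1601 * 0.252 = 403.4520 N*s
delta_v = J / m
delta_v = 403.4520 / 53
delta_v = 7.6123


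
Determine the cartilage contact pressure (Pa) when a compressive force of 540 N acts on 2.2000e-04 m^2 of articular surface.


P = F / A
P = 540 / 2.2000e-04
P = 2.4545e+06


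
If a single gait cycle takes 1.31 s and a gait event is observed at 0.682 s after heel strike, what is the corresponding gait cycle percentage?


pct = (event_time / cycle_time) * 100
pct = (0.682 / 1.31) * 100
ratio = 0.5206
pct = 52.0611


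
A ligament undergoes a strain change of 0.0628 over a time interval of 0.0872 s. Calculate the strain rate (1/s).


strain_rate = delta_strain / delta_t
strain_rate = 0.0628 / 0.0872
strain_rate = 0.7202


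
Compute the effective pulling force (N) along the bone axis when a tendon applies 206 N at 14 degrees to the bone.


F_eff = F_tendon * cos(theta)
theta = 14 deg = 0.2443 rad
cos(theta) = 0.9703
F_eff = 206 * 0.9703
F_eff = 199.8809


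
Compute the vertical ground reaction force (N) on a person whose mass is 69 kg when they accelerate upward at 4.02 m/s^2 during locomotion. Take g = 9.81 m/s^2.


GRF = m * (g + a)
GRF = 69 * (9.81 + 4.02)
GRF = 69 * 13.8300
GRF = 954.2700


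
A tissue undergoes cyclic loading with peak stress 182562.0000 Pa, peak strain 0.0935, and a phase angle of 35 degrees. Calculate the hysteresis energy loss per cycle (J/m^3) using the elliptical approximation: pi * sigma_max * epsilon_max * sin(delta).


E_loss = pi * sigma_max * epsilon_max * sin(delta)
delta = 35 deg = 0.6109 rad
sin(delta) = 0.5736
E_loss = pi * 182562.0000 * 0.0935 * 0.5736
E_loss = 30758.3596


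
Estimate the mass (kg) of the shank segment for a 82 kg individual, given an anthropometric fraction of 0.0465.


m_segment = body_mass * fraction
m_segment = 82 * 0.0465
m_segment = 3.8130


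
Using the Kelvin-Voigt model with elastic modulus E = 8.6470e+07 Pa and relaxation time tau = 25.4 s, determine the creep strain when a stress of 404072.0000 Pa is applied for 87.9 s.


epsilon(t) = (sigma/E) * (1 - exp(-t/tau))
sigma/E = 404072.0000 / 8.6470e+07 = 0.0047
exp(-t/tau) = exp(-87.9 / 25.4) = 0.0314
epsilon = 0.0047 * (1 - 0.0314)
epsilon = 0.0045


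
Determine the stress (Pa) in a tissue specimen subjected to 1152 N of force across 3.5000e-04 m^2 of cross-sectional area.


stress = F / A
stress = 1152 / 3.5000e-04
stress = 3.2914e+06


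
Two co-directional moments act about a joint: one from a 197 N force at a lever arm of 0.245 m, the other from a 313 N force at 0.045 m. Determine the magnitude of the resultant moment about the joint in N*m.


M = F1 * d1 + F2 * d2
M = 197 * 0.245 + 313 * 0.045
M = 48.2650 + 14.0850
M = 62.3500


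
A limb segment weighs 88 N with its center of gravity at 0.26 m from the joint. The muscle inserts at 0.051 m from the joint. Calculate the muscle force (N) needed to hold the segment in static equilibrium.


F_muscle = W * d_load / d_muscle
F_muscle = 88 * 0.26 / 0.051
Numerator = 22.8800
F_muscle = 448.6275


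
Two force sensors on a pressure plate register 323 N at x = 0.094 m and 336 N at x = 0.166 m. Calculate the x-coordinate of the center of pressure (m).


COP_x = (F1*x1 + F2*x2) / (F1 + F2)
COP_x = (323*0.094 + 336*0.166) / (323 + 336)
Numerator = 86.1380
Denominator = 659
COP_x = 0.1307


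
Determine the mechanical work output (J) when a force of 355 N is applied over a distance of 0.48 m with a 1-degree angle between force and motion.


W = F * d * cos(theta)
theta = 1 deg = 0.0175 rad
cos(theta) = 0.9998
W = 355 * 0.48 * 0.9998
W = 170.3740


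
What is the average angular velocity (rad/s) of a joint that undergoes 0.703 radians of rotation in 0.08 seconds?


omega = delta_theta / delta_t
omega = 0.703 / 0.08
omega = 8.7875


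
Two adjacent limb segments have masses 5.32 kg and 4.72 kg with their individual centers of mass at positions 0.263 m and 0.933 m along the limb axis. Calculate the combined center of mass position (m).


COM = (m1*x1 + m2*x2) / (m1 + m2)
COM = (5.32*0.263 + 4.72*0.933) / (5.32 + 4.72)
Numerator = 5.8029
Denominator = 10.0400
COM = 0.5780


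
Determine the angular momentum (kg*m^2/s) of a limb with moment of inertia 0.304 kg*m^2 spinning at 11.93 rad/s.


L = I * omega
L = 0.304 * 11.93
L = 3.6267


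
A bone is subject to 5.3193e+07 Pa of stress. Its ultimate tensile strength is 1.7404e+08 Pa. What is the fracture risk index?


FRI = applied / ultimate
FRI = 5.3193e+07 / 1.7404e+08
FRI = 0.3056


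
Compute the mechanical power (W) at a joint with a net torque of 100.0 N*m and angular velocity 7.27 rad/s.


P = M * omega
P = 100.0 * 7.27
P = 727.0000


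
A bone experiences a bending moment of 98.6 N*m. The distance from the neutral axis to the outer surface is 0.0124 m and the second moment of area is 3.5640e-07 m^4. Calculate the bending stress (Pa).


sigma = M * c / I
sigma = 98.6 * 0.0124 / 3.5640e-07
M * c = 1.2226
sigma = 3.4305e+06


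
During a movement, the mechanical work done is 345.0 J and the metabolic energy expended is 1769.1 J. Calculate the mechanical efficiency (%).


eta = (W_mech / E_meta) * 100
eta = (345.0 / 1769.1) * 100
ratio = 0.1950
eta = 19.5014


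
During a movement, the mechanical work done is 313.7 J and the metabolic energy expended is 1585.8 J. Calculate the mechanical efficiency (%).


eta = (W_mech / E_meta) * 100
eta = (313.7 / 1585.8) * 100
ratio = 0.1978
eta = 19.7818


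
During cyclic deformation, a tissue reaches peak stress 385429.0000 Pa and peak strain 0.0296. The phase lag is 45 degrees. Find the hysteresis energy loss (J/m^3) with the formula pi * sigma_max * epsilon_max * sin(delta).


E_loss = pi * sigma_max * epsilon_max * sin(delta)
delta = 45 deg = 0.7854 rad
sin(delta) = 0.7071
E_loss = pi * 385429.0000 * 0.0296 * 0.7071
E_loss = 25343.7557


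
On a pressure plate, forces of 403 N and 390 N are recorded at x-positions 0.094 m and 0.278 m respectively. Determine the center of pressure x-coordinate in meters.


COP_x = (F1*x1 + F2*x2) / (F1 + F2)
COP_x = (403*0.094 + 390*0.278) / (403 + 390)
Numerator = 146.3020
Denominator = 793
COP_x = 0.1845


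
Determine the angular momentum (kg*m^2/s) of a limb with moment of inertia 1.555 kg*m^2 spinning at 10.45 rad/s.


L = I * omega
L = 1.555 * 10.45
L = 16.2497


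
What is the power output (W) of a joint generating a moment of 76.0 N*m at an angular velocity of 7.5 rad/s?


P = M * omega
P = 76.0 * 7.5
P = 570.0000


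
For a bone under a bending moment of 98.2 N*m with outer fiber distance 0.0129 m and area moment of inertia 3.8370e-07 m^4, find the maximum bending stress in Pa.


sigma = M * c / I
sigma = 98.2 * 0.0129 / 3.8370e-07
M * c = 1.2668
sigma = 3.3015e+06


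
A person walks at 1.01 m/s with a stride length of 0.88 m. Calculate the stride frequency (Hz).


f = v / stride_length
f = 1.01 / 0.88
f = 1.1477


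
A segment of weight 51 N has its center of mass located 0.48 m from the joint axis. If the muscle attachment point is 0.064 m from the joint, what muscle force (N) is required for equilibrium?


F_muscle = W * d_load / d_muscle
F_muscle = 51 * 0.48 / 0.064
Numerator = 24.4800
F_muscle = 382.5000


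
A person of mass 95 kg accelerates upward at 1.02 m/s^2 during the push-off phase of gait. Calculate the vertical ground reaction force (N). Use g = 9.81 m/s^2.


GRF = m * (g + a)
GRF = 95 * (9.81 + 1.02)
GRF = 95 * 10.8300
GRF = 1028.8500


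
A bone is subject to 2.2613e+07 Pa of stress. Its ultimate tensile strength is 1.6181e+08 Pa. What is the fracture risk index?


FRI = applied / ultimate
FRI = 2.2613e+07 / 1.6181e+08
FRI = 0.1398


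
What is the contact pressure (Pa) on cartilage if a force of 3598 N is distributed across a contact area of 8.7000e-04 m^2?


P = F / A
P = 3598 / 8.7000e-04
P = 4.1356e+06


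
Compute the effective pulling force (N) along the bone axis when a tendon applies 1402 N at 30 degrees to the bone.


F_eff = F_tendon * cos(theta)
theta = 30 deg = 0.5236 rad
cos(theta) = 0.8660
F_eff = 1402 * 0.8660
F_eff = 1214.1676


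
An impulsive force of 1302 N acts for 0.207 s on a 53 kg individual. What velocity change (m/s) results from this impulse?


J = F * dt = 1302 * 0.207 = 269.5140 N*s
delta_v = J / m
delta_v = 269.5140 / 53
delta_v = 5.0852


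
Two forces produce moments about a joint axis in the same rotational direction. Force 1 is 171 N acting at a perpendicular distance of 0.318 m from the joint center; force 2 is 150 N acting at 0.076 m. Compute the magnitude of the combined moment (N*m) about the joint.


M = F1 * d1 + F2 * d2
M = 171 * 0.318 + 150 * 0.076
M = 54.3780 + 11.4000
M = 65.7780


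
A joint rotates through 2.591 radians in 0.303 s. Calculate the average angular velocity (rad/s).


omega = delta_theta / delta_t
omega = 2.591 / 0.303
omega = 8.5512


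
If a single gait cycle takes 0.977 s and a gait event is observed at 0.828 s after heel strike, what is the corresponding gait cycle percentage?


pct = (event_time / cycle_time) * 100
pct = (0.828 / 0.977) * 100
ratio = 0.8475
pct = 84.7492


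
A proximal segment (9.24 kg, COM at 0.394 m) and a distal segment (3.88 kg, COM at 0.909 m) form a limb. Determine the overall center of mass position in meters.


COM = (m1*x1 + m2*x2) / (m1 + m2)
COM = (9.24*0.394 + 3.88*0.909) / (9.24 + 3.88)
Numerator = 7.1675
Denominator = 13.1200
COM = 0.5463


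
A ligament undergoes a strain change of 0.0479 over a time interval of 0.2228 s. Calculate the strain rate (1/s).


strain_rate = delta_strain / delta_t
strain_rate = 0.0479 / 0.2228
strain_rate = 0.2150


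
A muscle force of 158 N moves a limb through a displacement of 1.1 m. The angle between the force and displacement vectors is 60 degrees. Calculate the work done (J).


W = F * d * cos(theta)
theta = 60 deg = 1.0472 rad
cos(theta) = 0.5000
W = 158 * 1.1 * 0.5000
W = 86.9000


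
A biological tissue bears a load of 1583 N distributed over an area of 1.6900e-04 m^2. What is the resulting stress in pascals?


stress = F / A
stress = 1583 / 1.6900e-04
stress = 9.3669e+06


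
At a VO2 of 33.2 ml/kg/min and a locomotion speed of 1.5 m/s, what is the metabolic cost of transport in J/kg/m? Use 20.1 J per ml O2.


Power per kg = VO2 * 20.1 / 60
Power per kg = 33.2 * 20.1 / 60 = 11.1220 W/kg
Cost = power_per_kg / speed
Cost = 11.1220 / 1.5
Cost = 7.4147


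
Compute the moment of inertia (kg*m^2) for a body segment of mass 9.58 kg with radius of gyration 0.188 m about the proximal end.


I = m * k^2
I = 9.58 * 0.188^2
k^2 = 0.0353
I = 0.3386


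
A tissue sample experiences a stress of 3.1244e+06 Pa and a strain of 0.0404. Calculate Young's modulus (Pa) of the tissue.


E = stress / strain
E = 3.1244e+06 / 0.0404
E = 7.7337e+07


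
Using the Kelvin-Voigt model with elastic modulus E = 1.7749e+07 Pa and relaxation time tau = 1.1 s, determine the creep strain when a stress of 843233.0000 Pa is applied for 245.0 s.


epsilon(t) = (sigma/E) * (1 - exp(-t/tau))
sigma/E = 843233.0000 / 1.7749e+07 = 0.0475
exp(-t/tau) = exp(-245.0 / 1.1) = 1.8654e-97
epsilon = 0.0475 * (1 - 1.8654e-97)
epsilon = 0.0475


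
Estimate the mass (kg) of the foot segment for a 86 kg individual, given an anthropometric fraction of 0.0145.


m_segment = body_mass * fraction
m_segment = 86 * 0.0145
m_segment = 1.2470


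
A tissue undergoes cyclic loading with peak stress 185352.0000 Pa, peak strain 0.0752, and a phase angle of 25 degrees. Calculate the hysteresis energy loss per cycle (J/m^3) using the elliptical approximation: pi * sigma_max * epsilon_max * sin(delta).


E_loss = pi * sigma_max * epsilon_max * sin(delta)
delta = 25 deg = 0.4363 rad
sin(delta) = 0.4226
E_loss = pi * 185352.0000 * 0.0752 * 0.4226
E_loss = 18506.0295


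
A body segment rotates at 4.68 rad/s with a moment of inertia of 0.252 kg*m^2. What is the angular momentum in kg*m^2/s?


L = I * omega
L = 0.252 * 4.68
L = 1.1794


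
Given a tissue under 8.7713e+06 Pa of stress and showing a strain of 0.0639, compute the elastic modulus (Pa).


E = stress / strain
E = 8.7713e+06 / 0.0639
E = 1.3727e+08


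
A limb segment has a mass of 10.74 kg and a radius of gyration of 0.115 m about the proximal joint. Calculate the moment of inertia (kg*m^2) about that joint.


I = m * k^2
I = 10.74 * 0.115^2
k^2 = 0.0132
I = 0.1420


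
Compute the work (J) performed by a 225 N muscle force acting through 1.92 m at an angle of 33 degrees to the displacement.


W = F * d * cos(theta)
theta = 33 deg = 0.5760 rad
cos(theta) = 0.8387
W = 225 * 1.92 * 0.8387
W = 362.3057


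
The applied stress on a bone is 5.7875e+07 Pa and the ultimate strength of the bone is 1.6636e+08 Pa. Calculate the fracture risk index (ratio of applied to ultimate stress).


FRI = applied / ultimate
FRI = 5.7875e+07 / 1.6636e+08
FRI = 0.3479


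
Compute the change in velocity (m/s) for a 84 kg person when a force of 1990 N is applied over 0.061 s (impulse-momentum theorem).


J = F * dt = 1990 * 0.061 = 121.3900 N*s
delta_v = J / m
delta_v = 121.3900 / 84
delta_v = 1.4451


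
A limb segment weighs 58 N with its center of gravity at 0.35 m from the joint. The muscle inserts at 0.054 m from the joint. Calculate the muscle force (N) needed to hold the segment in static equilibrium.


F_muscle = W * d_load / d_muscle
F_muscle = 58 * 0.35 / 0.054
Numerator = 20.3000
F_muscle = 375.9259


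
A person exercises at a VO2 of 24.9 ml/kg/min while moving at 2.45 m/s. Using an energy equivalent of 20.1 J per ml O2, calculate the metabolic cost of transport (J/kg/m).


Power per kg = VO2 * 20.1 / 60
Power per kg = 24.9 * 20.1 / 60 = 8.3415 W/kg
Cost = power_per_kg / speed
Cost = 8.3415 / 2.45
Cost = 3.4047
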